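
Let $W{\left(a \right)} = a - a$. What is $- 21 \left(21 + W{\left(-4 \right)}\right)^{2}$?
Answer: $-9261$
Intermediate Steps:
$W{\left(a \right)} = 0$
$- 21 \left(21 + W{\left(-4 \right)}\right)^{2} = - 21 \left(21 + 0\right)^{2} = - 21 \cdot 21^{2} = \left(-21\right) 441 = -9261$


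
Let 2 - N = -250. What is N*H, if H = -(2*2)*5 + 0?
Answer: -5040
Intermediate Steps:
N = 252 (N = 2 - 1*(-250) = 2 + 250 = 252)
H = -20 (H = -4*5 + 0 = -20 + 0 = -20)
N*H = 252*(-20) = -5040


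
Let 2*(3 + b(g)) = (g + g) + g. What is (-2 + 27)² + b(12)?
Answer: 640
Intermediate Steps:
b(g) = -3 + 3*g/2 (b(g) = -3 + ((g + g) + g)/2 = -3 + (2*g + g)/2 = -3 + (3*g)/2 = -3 + 3*g/2)
(-2 + 27)² + b(12) = (-2 + 27)² + (-3 + (3/2)*12) = 25² + (-3 + 18) = 625 + 15 = 640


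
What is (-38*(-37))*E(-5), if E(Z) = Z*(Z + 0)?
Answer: 35150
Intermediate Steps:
E(Z) = Z² (E(Z) = Z*Z = Z²)
(-38*(-37))*E(-5) = -38*(-37)*(-5)² = 1406*25 = 35150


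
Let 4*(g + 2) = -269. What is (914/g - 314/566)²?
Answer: 1162379390769/6145148881 ≈ 189.15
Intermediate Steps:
g = -277/4 (g = -2 + (¼)*(-269) = -2 - 269/4 = -277/4 ≈ -69.250)
(914/g - 314/566)² = (914/(-277/4) - 314/566)² = (914*(-4/277) - 314*1/566)² = (-3656/277 - 157/283)² = (-1078137/78391)² = 1162379390769/6145148881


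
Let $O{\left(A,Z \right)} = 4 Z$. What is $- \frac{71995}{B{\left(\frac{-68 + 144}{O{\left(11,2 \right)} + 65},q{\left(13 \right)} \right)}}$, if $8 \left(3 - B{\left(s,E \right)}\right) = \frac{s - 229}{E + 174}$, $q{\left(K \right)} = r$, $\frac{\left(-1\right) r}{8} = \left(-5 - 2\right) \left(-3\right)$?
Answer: $- \frac{12012880}{1293} \approx -9290.7$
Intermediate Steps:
$r = -168$ ($r = - 8 \left(-5 - 2\right) \left(-3\right) = - 8 \left(\left(-7\right) \left(-3\right)\right) = \left(-8\right) 21 = -168$)
$q{\left(K \right)} = -168$
$B{\left(s,E \right)} = 3 - \frac{-229 + s}{8 \left(174 + E\right)}$ ($B{\left(s,E \right)} = 3 - \frac{\left(s - 229\right) \frac{1}{E + 174}}{8} = 3 - \frac{\left(-229 + s\right) \frac{1}{174 + E}}{8} = 3 - \frac{\frac{1}{174 + E} \left(-229 + s\right)}{8} = 3 - \frac{-229 + s}{8 \left(174 + E\right)}$)
$- \frac{71995}{B{\left(\frac{-68 + 144}{O{\left(11,2 \right)} + 65},q{\left(13 \right)} \right)}} = - \frac{71995}{\frac{1}{8} \frac{1}{174 - 168} \left(4405 - \frac{-68 + 144}{4 \cdot 2 + 65} + 24 \left(-168\right)\right)} = - \frac{71995}{\frac{1}{8} \cdot \frac{1}{6} \left(4405 - \frac{76}{8 + 65} - 4032\right)} = - \frac{71995}{\frac{1}{8} \cdot \frac{1}{6} \left(4405 - \frac{76}{73} - 4032\right)} = - \frac{71995}{\frac{1}{8} \cdot \frac{1}{6} \cdot \frac{27153}{73}} = - \frac{71995}{\frac{9051}{1168}} = \left(-71995\right) \frac{1168}{9051} = - \frac{12012880}{1293}$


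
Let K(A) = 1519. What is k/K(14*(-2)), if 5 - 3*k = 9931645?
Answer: -9931640/4557 ≈ -2179.4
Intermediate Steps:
k = -9931640/3 (k = 5/3 - ⅓*9931645 = 5/3 - 9931645/3 = -9931640/3 ≈ -3.3105e+6)
k/K(14*(-2)) = -9931640/3/1519 = -9931640/3*1/1519 = -9931640/4557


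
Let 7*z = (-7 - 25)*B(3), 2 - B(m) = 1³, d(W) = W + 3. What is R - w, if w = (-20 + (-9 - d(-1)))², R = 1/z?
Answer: -30759/32 ≈ -961.22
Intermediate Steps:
d(W) = 3 + W
B(m) = 1 (B(m) = 2 - 1*1³ = 2 - 1*1 = 2 - 1 = 1)
z = -32/7 (z = ((-7 - 25)*1)/7 = (-32*1)/7 = (⅐)*(-32) = -32/7 ≈ -4.5714)
R = -7/32 (R = 1/(-32/7) = -7/32 ≈ -0.21875)
w = 961 (w = (-20 + (-9 - (3 - 1)))² = (-20 + (-9 - 1*2))² = (-20 + (-9 - 2))² = (-20 - 11)² = (-31)² = 961)
R - w = -7/32 - 1*961 = -7/32 - 961 = -30759/32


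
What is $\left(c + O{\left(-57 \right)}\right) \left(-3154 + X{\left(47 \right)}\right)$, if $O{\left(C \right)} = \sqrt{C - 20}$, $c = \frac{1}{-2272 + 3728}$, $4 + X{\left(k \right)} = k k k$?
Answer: $\frac{100665}{1456} + 100665 i \sqrt{77} \approx 69.138 + 8.8333 \cdot 10^{5} i$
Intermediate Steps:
$X{\left(k \right)} = -4 + k^{3}$ ($X{\left(k \right)} = -4 + k k k = -4 + k^{2} k = -4 + k^{3}$)
$c = \frac{1}{1456} \approx 0.00068681$
$O{\left(C \right)} = \sqrt{-20 + C}$
$\left(c + O{\left(-57 \right)}\right) \left(-3154 + X{\left(47 \right)}\right) = \left(\frac{1}{1456} + \sqrt{-20 - 57}\right) \left(-3154 - \left(4 - 47^{3}\right)\right) = \left(\frac{1}{1456} + \sqrt{-77}\right) \left(-3154 + \left(-4 + 103823\right)\right) = \left(\frac{1}{1456} + i \sqrt{77}\right) \left(-3154 + 103819\right) = \left(\frac{1}{1456} + i \sqrt{77}\right) 100665 = \frac{100665}{1456} + 100665 i \sqrt{77}$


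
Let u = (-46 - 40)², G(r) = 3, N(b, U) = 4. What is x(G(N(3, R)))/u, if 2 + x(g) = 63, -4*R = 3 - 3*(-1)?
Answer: 61/7396 ≈ 0.0082477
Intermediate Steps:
R = -3/2 (R = -(3 - 3*(-1))/4 = -(3 + 3)/4 = -¼*6 = -3/2 ≈ -1.5000)
x(g) = 61 (x(g) = -2 + 63 = 61)
u = 7396 (u = (-86)² = 7396)
x(G(N(3, R)))/u = 61/7396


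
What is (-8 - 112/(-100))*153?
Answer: -26316/25 ≈ -1052.6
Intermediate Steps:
(-8 - 112/(-100))*153 = (-8 - 112*(-1/100))*153 = (-8 + 28/25)*153 = -172/25*153 = -26316/25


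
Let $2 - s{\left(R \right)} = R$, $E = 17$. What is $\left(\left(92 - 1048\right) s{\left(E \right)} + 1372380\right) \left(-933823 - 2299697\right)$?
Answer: $-4483986854400$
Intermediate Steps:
$s{\left(R \right)} = 2 - R$
$\left(\left(92 - 1048\right) s{\left(E \right)} + 1372380\right) \left(-933823 - 2299697\right) = \left(\left(92 - 1048\right) \left(2 - 17\right) + 1372380\right) \left(-933823 - 2299697\right) = \left(- 956 \left(2 - 17\right) + 1372380\right) \left(-3233520\right) = \left(\left(-956\right) \left(-15\right) + 1372380\right) \left(-3233520\right) = \left(14340 + 1372380\right) \left(-3233520\right) = 1386720 \left(-3233520\right) = -4483986854400$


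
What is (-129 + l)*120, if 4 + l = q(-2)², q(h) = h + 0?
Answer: -15480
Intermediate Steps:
q(h) = h
l = 0 (l = -4 + (-2)² = -4 + 4 = 0)
(-129 + l)*120 = (-129 + 0)*120 = -129*120 = -15480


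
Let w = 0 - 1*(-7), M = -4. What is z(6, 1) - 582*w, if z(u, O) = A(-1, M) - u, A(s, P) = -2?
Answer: -4082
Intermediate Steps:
w = 7 (w = 0 + 7 = 7)
z(u, O) = -2 - u
z(6, 1) - 582*w = (-2 - 1*6) - 582*7 = (-2 - 6) - 97*42 = -8 - 4074 = -4082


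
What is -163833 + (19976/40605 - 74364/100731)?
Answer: -223369278910393/1363394085 ≈ -1.6383e+5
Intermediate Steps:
-163833 + (19976/40605 - 74364/100731) = -163833 + (19976*(1/40605) - 74364*1/100731) = -163833 + (19976/40605 - 24788/33577) = -163833 - 335782588/1363394085 = -223369278910393/1363394085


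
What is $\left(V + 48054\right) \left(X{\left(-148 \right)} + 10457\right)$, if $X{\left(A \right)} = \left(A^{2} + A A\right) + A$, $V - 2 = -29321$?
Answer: $1013881995$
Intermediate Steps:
$V = -29319$ ($V = 2 - 29321 = -29319$)
$X{\left(A \right)} = A + 2 A^{2}$ ($X{\left(A \right)} = \left(A^{2} + A^{2}\right) + A = 2 A^{2} + A = A + 2 A^{2}$)
$\left(V + 48054\right) \left(X{\left(-148 \right)} + 10457\right) = \left(-29319 + 48054\right) \left(- 148 \left(1 + 2 \left(-148\right)\right) + 10457\right) = 18735 \left(- 148 \left(1 - 296\right) + 10457\right) = 18735 \left(\left(-148\right) \left(-295\right) + 10457\right) = 18735 \left(43660 + 10457\right) = 18735 \cdot 54117 = 1013881995$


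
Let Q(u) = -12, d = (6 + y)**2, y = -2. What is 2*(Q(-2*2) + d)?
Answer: 8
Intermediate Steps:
d = 16 (d = (6 - 2)**2 = 4**2 = 16)
2*(Q(-2*2) + d) = 2*(-12 + 16) = 2*4 = 8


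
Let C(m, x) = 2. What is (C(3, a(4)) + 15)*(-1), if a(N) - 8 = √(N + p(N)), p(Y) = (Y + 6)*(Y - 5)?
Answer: -17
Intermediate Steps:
p(Y) = (-5 + Y)*(6 + Y) (p(Y) = (6 + Y)*(-5 + Y) = (-5 + Y)*(6 + Y))
a(N) = 8 + √(-30 + N² + 2*N) (a(N) = 8 + √(N + (-30 + N + N²)) = 8 + √(-30 + N² + 2*N))
(C(3, a(4)) + 15)*(-1) = (2 + 15)*(-1) = 17*(-1) = -17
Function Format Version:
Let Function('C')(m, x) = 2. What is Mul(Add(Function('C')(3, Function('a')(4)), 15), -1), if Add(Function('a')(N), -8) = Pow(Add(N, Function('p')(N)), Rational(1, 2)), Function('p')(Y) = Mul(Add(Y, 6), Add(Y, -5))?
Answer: -17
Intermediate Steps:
Function('p')(Y) = Mul(Add(-5, Y), Add(6, Y)) (Function('p')(Y) = Mul(Add(6, Y), Add(-5, Y)) = Mul(Add(-5, Y), Add(6, Y)))
Function('a')(N) = Add(8, Pow(Add(-30, Pow(N, 2), Mul(2, N)), Rational(1, 2))) (Function('a')(N) = Add(8, Pow(Add(N, Add(-30, N, Pow(N, 2))), Rational(1, 2))) = Add(8, Pow(Add(-30, Pow(N, 2), Mul(2, N)), Rational(1, 2))))
Mul(Add(Function('C')(3, Function('a')(4)), 15), -1) = Mul(Add(2, 15), -1) = Mul(17, -1) = -17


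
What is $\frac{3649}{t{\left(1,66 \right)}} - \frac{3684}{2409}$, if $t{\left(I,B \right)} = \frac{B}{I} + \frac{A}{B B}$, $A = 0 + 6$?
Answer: $\frac{2068444646}{38477351} \approx 53.757$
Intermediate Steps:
$A = 6$
$t{\left(I,B \right)} = \frac{6}{B^{2}} + \frac{B}{I}$ ($t{\left(I,B \right)} = \frac{B}{I} + \frac{6}{B B} = \frac{B}{I} + \frac{6}{B^{2}} = \frac{6}{B^{2}} + \frac{B}{I}$)
$\frac{3649}{t{\left(1,66 \right)}} - \frac{3684}{2409} = \frac{3649}{\frac{6}{4356} + \frac{66}{1}} - \frac{3684}{2409} = \frac{3649}{6 \cdot \frac{1}{4356} + 66 \cdot 1} - \frac{1228}{803} = \frac{3649}{\frac{1}{726} + 66} - \frac{1228}{803} = \frac{3649}{\frac{47917}{726}} - \frac{1228}{803} = 3649 \cdot \frac{726}{47917} - \frac{1228}{803} = \frac{2649174}{47917} - \frac{1228}{803} = \frac{2068444646}{38477351}$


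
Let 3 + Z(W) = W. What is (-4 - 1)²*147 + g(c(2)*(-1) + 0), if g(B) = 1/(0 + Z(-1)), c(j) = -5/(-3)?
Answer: 14699/4 ≈ 3674.8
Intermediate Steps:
Z(W) = -3 + W
c(j) = 5/3 (c(j) = -5*(-⅓) = 5/3)
g(B) = -¼ (g(B) = 1/(0 + (-3 - 1)) = 1/(0 - 4) = 1/(-4) = -¼)
(-4 - 1)²*147 + g(c(2)*(-1) + 0) = (-4 - 1)²*147 - ¼ = (-5)²*147 - ¼ = 25*147 - ¼ = 3675 - ¼ = 14699/4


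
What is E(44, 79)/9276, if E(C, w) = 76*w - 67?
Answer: 1979/3092 ≈ 0.64004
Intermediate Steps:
E(C, w) = -67 + 76*w
E(44, 79)/9276 = (-67 + 76*79)/9276 = (-67 + 6004)*(1/9276) = 5937*(1/9276) = 1979/3092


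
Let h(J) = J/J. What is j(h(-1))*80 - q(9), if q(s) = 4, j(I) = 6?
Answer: 476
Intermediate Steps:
h(J) = 1
j(h(-1))*80 - q(9) = 6*80 - 1*4 = 480 - 4 = 476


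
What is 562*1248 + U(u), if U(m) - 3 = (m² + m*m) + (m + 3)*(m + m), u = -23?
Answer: 703357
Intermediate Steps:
U(m) = 3 + 2*m² + 2*m*(3 + m) (U(m) = 3 + ((m² + m*m) + (m + 3)*(m + m)) = 3 + ((m² + m²) + (3 + m)*(2*m)) = 3 + (2*m² + 2*m*(3 + m)) = 3 + 2*m² + 2*m*(3 + m))
562*1248 + U(u) = 562*1248 + (3 + 4*(-23)² + 6*(-23)) = 701376 + (3 + 4*529 - 138) = 701376 + (3 + 2116 - 138) = 701376 + 1981 = 703357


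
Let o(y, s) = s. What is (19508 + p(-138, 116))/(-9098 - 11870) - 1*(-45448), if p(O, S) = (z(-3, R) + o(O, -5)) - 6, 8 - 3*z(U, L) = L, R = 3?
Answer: 357350312/7863 ≈ 45447.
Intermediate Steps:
z(U, L) = 8/3 - L/3
p(O, S) = -28/3 (p(O, S) = ((8/3 - ⅓*3) - 5) - 6 = ((8/3 - 1) - 5) - 6 = (5/3 - 5) - 6 = -10/3 - 6 = -28/3)
(19508 + p(-138, 116))/(-9098 - 11870) - 1*(-45448) = (19508 - 28/3)/(-9098 - 11870) - 1*(-45448) = (58496/3)/(-20968) + 45448 = (58496/3)*(-1/20968) + 45448 = -7312/7863 + 45448 = 357350312/7863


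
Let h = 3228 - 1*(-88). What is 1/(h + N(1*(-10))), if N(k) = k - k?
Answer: 1/3316 ≈ 0.00030157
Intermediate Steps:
N(k) = 0
h = 3316 (h = 3228 + 88 = 3316)
1/(h + N(1*(-10))) = 1/(3316 + 0) = 1/3316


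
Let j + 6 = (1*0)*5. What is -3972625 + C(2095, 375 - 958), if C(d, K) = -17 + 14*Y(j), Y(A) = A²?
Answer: -3972138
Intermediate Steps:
j = -6 (j = -6 + (1*0)*5 = -6 + 0*5 = -6 + 0 = -6)
C(d, K) = 487 (C(d, K) = -17 + 14*(-6)² = -17 + 14*36 = -17 + 504 = 487)
-3972625 + C(2095, 375 - 958) = -3972625 + 487 = -3972138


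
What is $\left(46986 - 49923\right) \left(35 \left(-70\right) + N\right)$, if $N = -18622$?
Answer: $61888464$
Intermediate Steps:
$\left(46986 - 49923\right) \left(35 \left(-70\right) + N\right) = \left(46986 - 49923\right) \left(35 \left(-70\right) - 18622\right) = - 2937 \left(-2450 - 18622\right) = \left(-2937\right) \left(-21072\right) = 61888464$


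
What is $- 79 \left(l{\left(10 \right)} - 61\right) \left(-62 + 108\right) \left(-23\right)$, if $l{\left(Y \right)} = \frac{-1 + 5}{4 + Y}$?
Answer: $- \frac{35522350}{7} \approx -5.0746 \cdot 10^{6}$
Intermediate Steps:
$l{\left(Y \right)} = \frac{4}{4 + Y}$
$- 79 \left(l{\left(10 \right)} - 61\right) \left(-62 + 108\right) \left(-23\right) = - 79 \left(\frac{4}{4 + 10} - 61\right) \left(-62 + 108\right) \left(-23\right) = - 79 \left(\frac{4}{14} - 61\right) 46 \left(-23\right) = - 79 \left(4 \cdot \frac{1}{14} - 61\right) 46 \left(-23\right) = - 79 \left(\frac{2}{7} - 61\right) 46 \left(-23\right) = - 79 \left(\left(- \frac{425}{7}\right) 46\right) \left(-23\right) = \left(-79\right) \left(- \frac{19550}{7}\right) \left(-23\right) = \frac{1544450}{7} \left(-23\right) = - \frac{35522350}{7}$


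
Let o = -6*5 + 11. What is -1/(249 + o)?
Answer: -1/230 ≈ -0.0043478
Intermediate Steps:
o = -19 (o = -30 + 11 = -19)
-1/(249 + o) = -1/(249 - 19) = -1/230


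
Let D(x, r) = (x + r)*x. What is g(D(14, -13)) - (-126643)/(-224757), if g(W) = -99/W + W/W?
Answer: -20877347/3146598 ≈ -6.6349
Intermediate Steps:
D(x, r) = x*(r + x) (D(x, r) = (r + x)*x = x*(r + x))
g(W) = 1 - 99/W (g(W) = -99/W + 1 = 1 - 99/W)
g(D(14, -13)) - (-126643)/(-224757) = (-99 + 14*(-13 + 14))/((14*(-13 + 14))) - (-126643)/(-224757) = (-99 + 14*1)/((14*1)) - (-126643)*(-1)/224757 = (-99 + 14)/14 - 1*126643/224757 = (1/14)*(-85) - 126643/224757 = -85/14 - 126643/224757 = -20877347/3146598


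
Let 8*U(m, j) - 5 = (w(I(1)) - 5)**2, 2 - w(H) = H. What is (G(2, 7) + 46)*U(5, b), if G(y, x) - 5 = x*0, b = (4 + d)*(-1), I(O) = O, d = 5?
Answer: 1071/8 ≈ 133.88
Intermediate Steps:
w(H) = 2 - H
b = -9 (b = (4 + 5)*(-1) = 9*(-1) = -9)
G(y, x) = 5 (G(y, x) = 5 + x*0 = 5 + 0 = 5)
U(m, j) = 21/8 (U(m, j) = 5/8 + ((2 - 1*1) - 5)**2/8 = 5/8 + ((2 - 1) - 5)**2/8 = 5/8 + (1 - 5)**2/8 = 5/8 + (1/8)*(-4)**2 = 5/8 + (1/8)*16 = 5/8 + 2 = 21/8)
(G(2, 7) + 46)*U(5, b) = (5 + 46)*(21/8) = 51*(21/8) = 1071/8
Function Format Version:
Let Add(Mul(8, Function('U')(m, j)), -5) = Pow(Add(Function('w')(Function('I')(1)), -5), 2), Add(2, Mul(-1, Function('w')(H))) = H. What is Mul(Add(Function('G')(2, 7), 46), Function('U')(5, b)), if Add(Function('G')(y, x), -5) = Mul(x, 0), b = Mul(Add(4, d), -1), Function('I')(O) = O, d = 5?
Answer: Rational(1071, 8) ≈ 133.88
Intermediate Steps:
Function('w')(H) = Add(2, Mul(-1, H))
b = -9 (b = Mul(Add(4, 5), -1) = Mul(9, -1) = -9)
Function('G')(y, x) = 5 (Function('G')(y, x) = Add(5, Mul(x, 0)) = Add(5, 0) = 5)
Function('U')(m, j) = Rational(21, 8) (Function('U')(m, j) = Add(Rational(5, 8), Mul(Rational(1, 8), Pow(Add(Add(2, Mul(-1, 1)), -5), 2))) = Add(Rational(5, 8), Mul(Rational(1, 8), Pow(Add(Add(2, -1), -5), 2))) = Add(Rational(5, 8), Mul(Rational(1, 8), Pow(Add(1, -5), 2))) = Add(Rational(5, 8), Mul(Rational(1, 8), Pow(-4, 2))) = Add(Rational(5, 8), Mul(Rational(1, 8), 16)) = Add(Rational(5, 8), 2) = Rational(21, 8))
Mul(Add(Function('G')(2, 7), 46), Function('U')(5, b)) = Mul(Add(5, 46), Rational(21, 8)) = Mul(51, Rational(21, 8)) = Rational(1071, 8)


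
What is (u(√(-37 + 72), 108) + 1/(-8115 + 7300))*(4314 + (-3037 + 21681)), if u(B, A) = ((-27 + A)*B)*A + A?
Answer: 2020740202/815 + 200836584*√35 ≈ 1.1906e+9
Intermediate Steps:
u(B, A) = A + A*B*(-27 + A) (u(B, A) = (B*(-27 + A))*A + A = A*B*(-27 + A) + A = A + A*B*(-27 + A))
(u(√(-37 + 72), 108) + 1/(-8115 + 7300))*(4314 + (-3037 + 21681)) = (108*(1 - 27*√(-37 + 72) + 108*√(-37 + 72)) + 1/(-8115 + 7300))*(4314 + (-3037 + 21681)) = (108*(1 - 27*√35 + 108*√35) + 1/(-815))*(4314 + 18644) = (108*(1 + 81*√35) - 1/815)*22958 = ((108 + 8748*√35) - 1/815)*22958 = (88019/815 + 8748*√35)*22958 = 2020740202/815 + 200836584*√35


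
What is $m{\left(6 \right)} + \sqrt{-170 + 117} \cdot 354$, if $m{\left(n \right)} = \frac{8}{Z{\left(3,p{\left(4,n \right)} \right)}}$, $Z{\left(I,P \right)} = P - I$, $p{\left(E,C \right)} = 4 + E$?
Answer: $\frac{8}{5} + 354 i \sqrt{53} \approx 1.6 + 2577.2 i$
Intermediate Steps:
$m{\left(n \right)} = \frac{8}{5}$ ($m{\left(n \right)} = \frac{8}{\left(4 + 4\right) - 3} = \frac{8}{8 - 3} = \frac{8}{5}$)
$m{\left(6 \right)} + \sqrt{-170 + 117} \cdot 354 = \frac{8}{5} + \sqrt{-170 + 117} \cdot 354 = \frac{8}{5} + \sqrt{-53} \cdot 354 = \frac{8}{5} + i \sqrt{53} \cdot 354 = \frac{8}{5} + 354 i \sqrt{53}$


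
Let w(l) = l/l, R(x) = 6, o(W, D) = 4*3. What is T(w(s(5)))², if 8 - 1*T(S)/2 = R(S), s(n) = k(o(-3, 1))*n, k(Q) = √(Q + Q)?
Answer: 16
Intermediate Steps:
o(W, D) = 12
k(Q) = √2*√Q (k(Q) = √(2*Q) = √2*√Q)
s(n) = 2*n*√6 (s(n) = (√2*√12)*n = (√2*(2*√3))*n = (2*√6)*n = 2*n*√6)
w(l) = 1
T(S) = 4 (T(S) = 16 - 2*6 = 16 - 12 = 4)
T(w(s(5)))² = 4² = 16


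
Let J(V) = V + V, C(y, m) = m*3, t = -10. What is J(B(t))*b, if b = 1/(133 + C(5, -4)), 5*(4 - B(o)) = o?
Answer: 12/121 ≈ 0.099174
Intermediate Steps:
B(o) = 4 - o/5
C(y, m) = 3*m
b = 1/121 (b = 1/(133 + 3*(-4)) = 1/(133 - 12) = 1/121 ≈ 0.0082645)
J(V) = 2*V
J(B(t))*b = (2*(4 - 1/5*(-10)))*(1/121) = (2*(4 + 2))*(1/121) = (2*6)*(1/121) = 12*(1/121) = 12/121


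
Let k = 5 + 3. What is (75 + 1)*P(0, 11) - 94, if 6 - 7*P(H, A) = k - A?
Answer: 26/7 ≈ 3.7143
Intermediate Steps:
k = 8
P(H, A) = -2/7 + A/7 (P(H, A) = 6/7 - (8 - A)/7 = 6/7 + (-8/7 + A/7) = -2/7 + A/7)
(75 + 1)*P(0, 11) - 94 = (75 + 1)*(-2/7 + (1/7)*11) - 94 = 76*(-2/7 + 11/7) - 94 = 76*(9/7) - 94 = 684/7 - 94 = 26/7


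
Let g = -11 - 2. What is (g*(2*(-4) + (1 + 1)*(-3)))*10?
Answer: 1820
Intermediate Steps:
g = -13
(g*(2*(-4) + (1 + 1)*(-3)))*10 = -13*(2*(-4) + (1 + 1)*(-3))*10 = -13*(-8 + 2*(-3))*10 = -13*(-8 - 6)*10 = -13*(-14)*10 = 182*10 = 1820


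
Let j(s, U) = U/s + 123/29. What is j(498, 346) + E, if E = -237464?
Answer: -1714691900/7221 ≈ -2.3746e+5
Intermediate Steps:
j(s, U) = 123/29 + U/s (j(s, U) = U/s + 123*(1/29) = U/s + 123/29 = 123/29 + U/s)
j(498, 346) + E = (123/29 + 346/498) - 237464 = (123/29 + 346*(1/498)) - 237464 = (123/29 + 173/249) - 237464 = 35644/7221 - 237464 = -1714691900/7221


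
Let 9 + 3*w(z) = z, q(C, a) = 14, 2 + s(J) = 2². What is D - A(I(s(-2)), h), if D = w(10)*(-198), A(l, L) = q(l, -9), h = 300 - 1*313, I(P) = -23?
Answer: -80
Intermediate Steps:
s(J) = 2 (s(J) = -2 + 2² = -2 + 4 = 2)
w(z) = -3 + z/3
h = -13 (h = 300 - 313 = -13)
A(l, L) = 14
D = -66 (D = (-3 + (⅓)*10)*(-198) = (-3 + 10/3)*(-198) = (⅓)*(-198) = -66)
D - A(I(s(-2)), h) = -66 - 1*14 = -66 - 14 = -80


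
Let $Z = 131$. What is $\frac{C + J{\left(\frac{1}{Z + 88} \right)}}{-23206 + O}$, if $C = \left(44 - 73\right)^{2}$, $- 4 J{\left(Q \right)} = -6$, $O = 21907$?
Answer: $- \frac{1685}{2598} \approx -0.64858$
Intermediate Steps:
$J{\left(Q \right)} = \frac{3}{2}$ ($J{\left(Q \right)} = \left(- \frac{1}{4}\right) \left(-6\right) = \frac{3}{2}$)
$C = 841$ ($C = \left(-29\right)^{2} = 841$)
$\frac{C + J{\left(\frac{1}{Z + 88} \right)}}{-23206 + O} = \frac{841 + \frac{3}{2}}{-23206 + 21907} = \frac{1685}{2 \left(-1299\right)} = \frac{1685}{2} \left(- \frac{1}{1299}\right) = - \frac{1685}{2598}$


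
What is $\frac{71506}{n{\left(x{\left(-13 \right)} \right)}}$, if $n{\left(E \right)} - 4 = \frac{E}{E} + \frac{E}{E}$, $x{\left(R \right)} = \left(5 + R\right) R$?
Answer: $\frac{35753}{3} \approx 11918.0$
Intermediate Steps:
$x{\left(R \right)} = R \left(5 + R\right)$
$n{\left(E \right)} = 6$ ($n{\left(E \right)} = 4 + \left(\frac{E}{E} + \frac{E}{E}\right) = 4 + \left(1 + 1\right) = 4 + 2 = 6$)
$\frac{71506}{n{\left(x{\left(-13 \right)} \right)}} = \frac{71506}{6} = 71506 \cdot \frac{1}{6} = \frac{35753}{3}$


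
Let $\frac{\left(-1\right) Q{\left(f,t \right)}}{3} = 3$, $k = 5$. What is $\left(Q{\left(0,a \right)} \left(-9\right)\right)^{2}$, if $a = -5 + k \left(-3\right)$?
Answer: $6561$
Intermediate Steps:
$a = -20$ ($a = -5 + 5 \left(-3\right) = -5 - 15 = -20$)
$Q{\left(f,t \right)} = -9$ ($Q{\left(f,t \right)} = \left(-3\right) 3 = -9$)
$\left(Q{\left(0,a \right)} \left(-9\right)\right)^{2} = \left(\left(-9\right) \left(-9\right)\right)^{2} = 81^{2} = 6561$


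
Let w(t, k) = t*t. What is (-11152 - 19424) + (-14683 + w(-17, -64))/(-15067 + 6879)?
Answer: -125170947/4094 ≈ -30574.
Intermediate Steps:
w(t, k) = t²
(-11152 - 19424) + (-14683 + w(-17, -64))/(-15067 + 6879) = (-11152 - 19424) + (-14683 + (-17)²)/(-15067 + 6879) = -30576 + (-14683 + 289)/(-8188) = -30576 - 14394*(-1/8188) = -30576 + 7197/4094 = -125170947/4094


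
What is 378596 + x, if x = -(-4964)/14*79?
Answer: 2846250/7 ≈ 4.0661e+5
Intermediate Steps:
x = 196078/7 (x = -(-4964)/14*79 = -68*(-73/14)*79 = (2482/7)*79 = 196078/7 ≈ 28011.)
378596 + x = 378596 + 196078/7 = 2846250/7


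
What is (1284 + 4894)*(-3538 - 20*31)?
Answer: -25688124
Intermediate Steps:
(1284 + 4894)*(-3538 - 20*31) = 6178*(-3538 - 620) = 6178*(-4158) = -25688124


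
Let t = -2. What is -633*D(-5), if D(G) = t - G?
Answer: -1899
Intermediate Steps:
D(G) = -2 - G
-633*D(-5) = -633*(-2 - 1*(-5)) = -633*(-2 + 5) = -633*3 = -1899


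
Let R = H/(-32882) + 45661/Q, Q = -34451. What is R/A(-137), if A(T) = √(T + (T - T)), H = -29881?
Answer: 471994671*I*√137/155196036134 ≈ 0.035597*I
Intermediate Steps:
R = -471994671/1132817782 (R = -29881/(-32882) + 45661/(-34451) = -29881*(-1/32882) + 45661*(-1/34451) = 29881/32882 - 45661/34451 = -471994671/1132817782 ≈ -0.41666)
A(T) = √T (A(T) = √(T + 0) = √T)
R/A(-137) = -471994671*(-I*√137/137)/1132817782 = -(-471994671)*I*√137/155196036134 = 471994671*I*√137/155196036134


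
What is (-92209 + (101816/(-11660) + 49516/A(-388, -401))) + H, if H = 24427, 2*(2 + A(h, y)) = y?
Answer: -292075352/4293 ≈ -68035.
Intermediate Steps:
A(h, y) = -2 + y/2
(-92209 + (101816/(-11660) + 49516/A(-388, -401))) + H = (-92209 + (101816/(-11660) + 49516/(-2 + (½)*(-401)))) + 24427 = (-92209 + (101816*(-1/11660) + 49516/(-2 - 401/2))) + 24427 = (-92209 + (-2314/265 + 49516/(-405/2))) + 24427 = (-92209 + (-2314/265 + 49516*(-2/405))) + 24427 = (-92209 + (-2314/265 - 99032/405)) + 24427 = (-92209 - 1087226/4293) + 24427 = -396940463/4293 + 24427 = -292075352/4293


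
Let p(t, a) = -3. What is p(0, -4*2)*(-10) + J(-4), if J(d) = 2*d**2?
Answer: 62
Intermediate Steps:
p(0, -4*2)*(-10) + J(-4) = -3*(-10) + 2*(-4)**2 = 30 + 2*16 = 30 + 32 = 62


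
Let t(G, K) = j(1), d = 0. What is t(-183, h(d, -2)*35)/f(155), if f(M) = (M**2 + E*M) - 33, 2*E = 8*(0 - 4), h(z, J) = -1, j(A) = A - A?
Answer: 0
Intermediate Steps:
j(A) = 0
E = -16 (E = (8*(0 - 4))/2 = (8*(-4))/2 = (1/2)*(-32) = -16)
t(G, K) = 0
f(M) = -33 + M**2 - 16*M (f(M) = (M**2 - 16*M) - 33 = -33 + M**2 - 16*M)
t(-183, h(d, -2)*35)/f(155) = 0/(-33 + 155**2 - 16*155) = 0/(-33 + 24025 - 2480) = 0/21512 = 0*(1/21512) = 0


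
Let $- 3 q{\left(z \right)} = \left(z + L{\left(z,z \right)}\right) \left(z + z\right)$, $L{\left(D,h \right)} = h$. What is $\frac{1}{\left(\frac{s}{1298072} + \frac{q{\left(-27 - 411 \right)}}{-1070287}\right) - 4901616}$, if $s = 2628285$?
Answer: $- \frac{1389309586664}{6809858953889948205} \approx -2.0401 \cdot 10^{-7}$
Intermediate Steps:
$q{\left(z \right)} = - \frac{4 z^{2}}{3}$ ($q{\left(z \right)} = - \frac{\left(z + z\right) \left(z + z\right)}{3} = - \frac{2 z 2 z}{3} = - \frac{4 z^{2}}{3}$)
$\frac{1}{\left(\frac{s}{1298072} + \frac{q{\left(-27 - 411 \right)}}{-1070287}\right) - 4901616} = \frac{1}{\left(\frac{2628285}{1298072} + \frac{\left(- \frac{4}{3}\right) \left(-27 - 411\right)^{2}}{-1070287}\right) - 4901616} = \frac{1}{\left(2628285 \cdot \frac{1}{1298072} + - \frac{4 \left(-438\right)^{2}}{3} \left(- \frac{1}{1070287}\right)\right) - 4901616} = \frac{1}{\left(\frac{2628285}{1298072} + \left(- \frac{4}{3}\right) 191844 \left(- \frac{1}{1070287}\right)\right) - 4901616} = \frac{1}{\left(\frac{2628285}{1298072} - - \frac{255792}{1070287}\right) - 4901616} = \frac{1}{\left(\frac{2628285}{1298072} + \frac{255792}{1070287}\right) - 4901616} = \frac{1}{\frac{3145055700819}{1389309586664} - 4901616} = \frac{1}{- \frac{6809858953889948205}{1389309586664}} = - \frac{1389309586664}{6809858953889948205}$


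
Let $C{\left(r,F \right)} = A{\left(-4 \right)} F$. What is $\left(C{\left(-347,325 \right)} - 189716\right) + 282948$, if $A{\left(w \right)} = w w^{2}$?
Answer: $72432$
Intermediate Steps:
$A{\left(w \right)} = w^{3}$
$C{\left(r,F \right)} = - 64 F$ ($C{\left(r,F \right)} = \left(-4\right)^{3} F = - 64 F$)
$\left(C{\left(-347,325 \right)} - 189716\right) + 282948 = \left(\left(-64\right) 325 - 189716\right) + 282948 = \left(-20800 - 189716\right) + 282948 = -210516 + 282948 = 72432$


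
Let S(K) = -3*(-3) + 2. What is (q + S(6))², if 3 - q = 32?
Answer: 324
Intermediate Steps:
q = -29 (q = 3 - 1*32 = 3 - 32 = -29)
S(K) = 11 (S(K) = 9 + 2 = 11)
(q + S(6))² = (-29 + 11)² = (-18)² = 324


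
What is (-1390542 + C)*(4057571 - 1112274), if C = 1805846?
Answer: 1223193625288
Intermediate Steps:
(-1390542 + C)*(4057571 - 1112274) = (-1390542 + 1805846)*(4057571 - 1112274) = 415304*2945297 = 1223193625288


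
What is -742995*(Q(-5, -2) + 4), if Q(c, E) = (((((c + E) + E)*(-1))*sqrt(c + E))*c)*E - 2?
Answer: -1485990 - 66869550*I*sqrt(7) ≈ -1.486e+6 - 1.7692e+8*I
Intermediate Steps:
Q(c, E) = -2 + E*c*sqrt(E + c)*(-c - 2*E) (Q(c, E) = (((((E + c) + E)*(-1))*sqrt(E + c))*c)*E - 2 = ((((c + 2*E)*(-1))*sqrt(E + c))*c)*E - 2 = (((-c - 2*E)*sqrt(E + c))*c)*E - 2 = ((sqrt(E + c)*(-c - 2*E))*c)*E - 2 = (c*sqrt(E + c)*(-c - 2*E))*E - 2 = E*c*sqrt(E + c)*(-c - 2*E) - 2 = -2 + E*c*sqrt(E + c)*(-c - 2*E))
-742995*(Q(-5, -2) + 4) = -742995*((-2 - 1*(-2)*(-5)**2*sqrt(-2 - 5) - 2*(-5)*(-2)**2*sqrt(-2 - 5)) + 4) = -742995*((-2 - 1*(-2)*25*sqrt(-7) - 2*(-5)*4*sqrt(-7)) + 4) = -742995*((-2 - 1*(-2)*25*I*sqrt(7) - 2*(-5)*4*I*sqrt(7)) + 4) = -742995*((-2 + 50*I*sqrt(7) + 40*I*sqrt(7)) + 4) = -742995*((-2 + 90*I*sqrt(7)) + 4) = -742995*(2 + 90*I*sqrt(7)) = -1485990 - 66869550*I*sqrt(7)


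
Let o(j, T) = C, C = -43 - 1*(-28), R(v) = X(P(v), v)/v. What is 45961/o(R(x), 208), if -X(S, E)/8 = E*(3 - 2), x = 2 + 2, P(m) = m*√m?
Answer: -45961/15 ≈ -3064.1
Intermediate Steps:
P(m) = m^(3/2)
x = 4
X(S, E) = -8*E (X(S, E) = -8*E*(3 - 2) = -8*E)
R(v) = -8 (R(v) = (-8*v)/v = -8)
C = -15 (C = -43 + 28 = -15)
o(j, T) = -15
45961/o(R(x), 208) = 45961/(-15) = 45961*(-1/15) = -45961/15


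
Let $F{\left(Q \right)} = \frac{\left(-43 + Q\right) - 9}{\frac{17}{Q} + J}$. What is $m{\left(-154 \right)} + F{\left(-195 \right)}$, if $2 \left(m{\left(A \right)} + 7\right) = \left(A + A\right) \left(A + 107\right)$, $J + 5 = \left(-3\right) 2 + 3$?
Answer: $\frac{602708}{83} \approx 7261.5$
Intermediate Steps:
$J = -8$ ($J = -5 + \left(\left(-3\right) 2 + 3\right) = -5 + \left(-6 + 3\right) = -5 - 3 = -8$)
$m{\left(A \right)} = -7 + A \left(107 + A\right)$ ($m{\left(A \right)} = -7 + \frac{\left(A + A\right) \left(A + 107\right)}{2} = -7 + \frac{2 A \left(107 + A\right)}{2} = -7 + A \left(107 + A\right)$)
$F{\left(Q \right)} = \frac{-52 + Q}{-8 + \frac{17}{Q}}$ ($F{\left(Q \right)} = \frac{\left(-43 + Q\right) - 9}{\frac{17}{Q} - 8} = \frac{-52 + Q}{-8 + \frac{17}{Q}}$)
$m{\left(-154 \right)} + F{\left(-195 \right)} = \left(-7 + \left(-154\right)^{2} + 107 \left(-154\right)\right) - \frac{195 \left(52 - -195\right)}{-17 + 8 \left(-195\right)} = \left(-7 + 23716 - 16478\right) - \frac{195 \left(52 + 195\right)}{-17 - 1560} = 7231 - 195 \frac{1}{-1577} \cdot 247 = 7231 - \left(- \frac{195}{1577}\right) 247 = 7231 + \frac{2535}{83} = \frac{602708}{83}$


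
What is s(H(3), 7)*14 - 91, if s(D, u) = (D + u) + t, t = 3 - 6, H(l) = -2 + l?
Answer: -21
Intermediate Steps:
t = -3
s(D, u) = -3 + D + u (s(D, u) = (D + u) - 3 = -3 + D + u)
s(H(3), 7)*14 - 91 = (-3 + (-2 + 3) + 7)*14 - 91 = (-3 + 1 + 7)*14 - 91 = 5*14 - 91 = 70 - 91 = -21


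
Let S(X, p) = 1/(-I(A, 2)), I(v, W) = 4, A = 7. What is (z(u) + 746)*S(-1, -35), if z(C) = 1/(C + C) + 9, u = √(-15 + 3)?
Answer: -755/4 + I*√3/48 ≈ -188.75 + 0.036084*I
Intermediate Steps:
u = 2*I*√3 (u = √(-12) = 2*I*√3 ≈ 3.4641*I)
S(X, p) = -¼ (S(X, p) = 1/(-1*4) = 1/(-4) = -¼)
z(C) = 9 + 1/(2*C) (z(C) = 1/(2*C) + 9 = 9 + 1/(2*C))
(z(u) + 746)*S(-1, -35) = ((9 + 1/(2*((2*I*√3)))) + 746)*(-¼) = ((9 + (-I*√3/6)/2) + 746)*(-¼) = ((9 - I*√3/12) + 746)*(-¼) = (755 - I*√3/12)*(-¼) = -755/4 + I*√3/48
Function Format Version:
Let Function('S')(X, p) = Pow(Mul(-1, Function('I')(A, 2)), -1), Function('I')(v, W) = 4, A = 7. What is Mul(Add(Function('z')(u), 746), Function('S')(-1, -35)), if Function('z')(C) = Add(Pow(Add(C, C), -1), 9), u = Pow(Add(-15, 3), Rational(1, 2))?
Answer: Add(Rational(-755, 4), Mul(Rational(1, 48), I, Pow(3, Rational(1, 2)))) ≈ Add(-188.75, Mul(0.036084, I))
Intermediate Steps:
u = Mul(2, I, Pow(3, Rational(1, 2))) (u = Pow(-12, Rational(1, 2)) = Mul(2, I, Pow(3, Rational(1, 2))) ≈ Mul(3.4641, I))
Function('S')(X, p) = Rational(-1, 4) (Function('S')(X, p) = Pow(Mul(-1, 4), -1) = Pow(-4, -1) = Rational(-1, 4))
Function('z')(C) = Add(9, Mul(Rational(1, 2), Pow(C, -1))) (Function('z')(C) = Add(Pow(Mul(2, C), -1), 9) = Add(Mul(Rational(1, 2), Pow(C, -1)), 9) = Add(9, Mul(Rational(1, 2), Pow(C, -1))))
Mul(Add(Function('z')(u), 746), Function('S')(-1, -35)) = Mul(Add(Add(9, Mul(Rational(1, 2), Pow(Mul(2, I, Pow(3, Rational(1, 2))), -1))), 746), Rational(-1, 4)) = Mul(Add(Add(9, Mul(Rational(1, 2), Mul(Rational(-1, 6), I, Pow(3, Rational(1, 2))))), 746), Rational(-1, 4)) = Mul(Add(Add(9, Mul(Rational(-1, 12), I, Pow(3, Rational(1, 2)))), 746), Rational(-1, 4)) = Mul(Add(755, Mul(Rational(-1, 12), I, Pow(3, Rational(1, 2)))), Rational(-1, 4)) = Add(Rational(-755, 4), Mul(Rational(1, 48), I, Pow(3, Rational(1, 2))))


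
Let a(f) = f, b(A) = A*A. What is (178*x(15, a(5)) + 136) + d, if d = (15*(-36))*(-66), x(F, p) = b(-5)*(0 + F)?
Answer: 102526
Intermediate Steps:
b(A) = A²
x(F, p) = 25*F (x(F, p) = (-5)²*(0 + F) = 25*F)
d = 35640 (d = -540*(-66) = 35640)
(178*x(15, a(5)) + 136) + d = (178*(25*15) + 136) + 35640 = (178*375 + 136) + 35640 = (66750 + 136) + 35640 = 66886 + 35640 = 102526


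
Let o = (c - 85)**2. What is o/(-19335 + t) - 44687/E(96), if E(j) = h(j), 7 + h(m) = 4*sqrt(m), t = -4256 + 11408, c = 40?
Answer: -1271321074/6038707 - 714992*sqrt(6)/1487 ≈ -1388.3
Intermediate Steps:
o = 2025 (o = (40 - 85)**2 = (-45)**2 = 2025)
t = 7152
h(m) = -7 + 4*sqrt(m)
E(j) = -7 + 4*sqrt(j)
o/(-19335 + t) - 44687/E(96) = 2025/(-19335 + 7152) - 44687/(-7 + 4*sqrt(96)) = 2025/(-12183) - 44687/(-7 + 4*(4*sqrt(6))) = 2025*(-1/12183) - 44687/(-7 + 16*sqrt(6)) = -675/4061 - 44687/(-7 + 16*sqrt(6))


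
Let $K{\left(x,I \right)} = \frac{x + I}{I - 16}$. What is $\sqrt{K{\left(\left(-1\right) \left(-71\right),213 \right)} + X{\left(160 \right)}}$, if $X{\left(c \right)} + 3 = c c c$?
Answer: $\frac{\sqrt{158961603521}}{197} \approx 2023.9$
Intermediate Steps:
$K{\left(x,I \right)} = \frac{I + x}{-16 + I}$
$X{\left(c \right)} = -3 + c^{3}$ ($X{\left(c \right)} = -3 + c c c = -3 + c^{2} c = -3 + c^{3}$)
$\sqrt{K{\left(\left(-1\right) \left(-71\right),213 \right)} + X{\left(160 \right)}} = \sqrt{\frac{213 - -71}{-16 + 213} - \left(3 - 160^{3}\right)} = \sqrt{\frac{213 + 71}{197} + \left(-3 + 4096000\right)} = \sqrt{\frac{1}{197} \cdot 284 + 4095997} = \sqrt{\frac{284}{197} + 4095997} = \sqrt{\frac{806911693}{197}} = \frac{\sqrt{158961603521}}{197}$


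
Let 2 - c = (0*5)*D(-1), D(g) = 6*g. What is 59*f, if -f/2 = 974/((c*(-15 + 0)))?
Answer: 57466/15 ≈ 3831.1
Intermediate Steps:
c = 2 (c = 2 - 0*5*6*(-1) = 2 - 0*(-6) = 2 - 1*0 = 2 + 0 = 2)
f = 974/15 (f = -1948/(2*(-15 + 0)) = -1948/(2*(-15)) = -1948/(-30) = -1948*(-1)/30 = -2*(-487/15) = 974/15 ≈ 64.933)
59*f = 59*(974/15) = 57466/15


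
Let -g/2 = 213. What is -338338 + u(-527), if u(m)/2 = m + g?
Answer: -340244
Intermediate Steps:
g = -426 (g = -2*213 = -426)
u(m) = -852 + 2*m (u(m) = 2*(m - 426) = 2*(-426 + m) = -852 + 2*m)
-338338 + u(-527) = -338338 + (-852 + 2*(-527)) = -338338 + (-852 - 1054) = -338338 - 1906 = -340244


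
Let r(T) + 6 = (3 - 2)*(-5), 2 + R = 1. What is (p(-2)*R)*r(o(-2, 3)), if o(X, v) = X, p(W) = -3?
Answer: -33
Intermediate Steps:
R = -1 (R = -2 + 1 = -1)
r(T) = -11 (r(T) = -6 + (3 - 2)*(-5) = -6 + 1*(-5) = -6 - 5 = -11)
(p(-2)*R)*r(o(-2, 3)) = -3*(-1)*(-11) = 3*(-11) = -33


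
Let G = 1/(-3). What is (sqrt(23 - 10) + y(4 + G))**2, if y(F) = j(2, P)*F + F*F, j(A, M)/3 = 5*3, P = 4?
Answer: 2580289/81 + 3212*sqrt(13)/9 ≈ 33142.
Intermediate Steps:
G = -1/3 ≈ -0.33333
j(A, M) = 45 (j(A, M) = 3*(5*3) = 3*15 = 45)
y(F) = F**2 + 45*F (y(F) = 45*F + F*F = 45*F + F**2 = F**2 + 45*F)
(sqrt(23 - 10) + y(4 + G))**2 = (sqrt(23 - 10) + (4 - 1/3)*(45 + (4 - 1/3)))**2 = (sqrt(13) + 11*(45 + 11/3)/3)**2 = (sqrt(13) + (11/3)*(146/3))**2 = (sqrt(13) + 1606/9)**2 = (1606/9 + sqrt(13))**2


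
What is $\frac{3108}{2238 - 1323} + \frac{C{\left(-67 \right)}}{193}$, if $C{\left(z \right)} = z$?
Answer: $\frac{179513}{58865} \approx 3.0496$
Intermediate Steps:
$\frac{3108}{2238 - 1323} + \frac{C{\left(-67 \right)}}{193} = \frac{3108}{2238 - 1323} - \frac{67}{193} = \frac{3108}{915} - \frac{67}{193} = 3108 \cdot \frac{1}{915} - \frac{67}{193} = \frac{1036}{305} - \frac{67}{193} = \frac{179513}{58865}$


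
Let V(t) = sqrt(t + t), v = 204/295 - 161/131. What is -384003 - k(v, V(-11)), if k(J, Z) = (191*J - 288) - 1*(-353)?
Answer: -14838340599/38645 ≈ -3.8397e+5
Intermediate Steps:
v = -20771/38645 (v = 204*(1/295) - 161*1/131 = 204/295 - 161/131 = -20771/38645 ≈ -0.53748)
V(t) = sqrt(2)*sqrt(t) (V(t) = sqrt(2*t) = sqrt(2)*sqrt(t))
k(J, Z) = 65 + 191*J (k(J, Z) = (-288 + 191*J) + 353 = 65 + 191*J)
-384003 - k(v, V(-11)) = -384003 - (65 + 191*(-20771/38645)) = -384003 - (65 - 3967261/38645) = -384003 - 1*(-1455336/38645) = -384003 + 1455336/38645 = -14838340599/38645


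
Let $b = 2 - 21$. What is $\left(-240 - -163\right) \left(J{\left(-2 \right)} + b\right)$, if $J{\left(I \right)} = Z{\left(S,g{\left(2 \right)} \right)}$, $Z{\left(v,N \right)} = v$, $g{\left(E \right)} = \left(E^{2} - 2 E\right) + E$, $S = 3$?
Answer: $1232$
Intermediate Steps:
$g{\left(E \right)} = E^{2} - E$
$J{\left(I \right)} = 3$
$b = -19$ ($b = 2 - 21 = -19$)
$\left(-240 - -163\right) \left(J{\left(-2 \right)} + b\right) = \left(-240 - -163\right) \left(3 - 19\right) = \left(-240 + 163\right) \left(-16\right) = \left(-77\right) \left(-16\right) = 1232$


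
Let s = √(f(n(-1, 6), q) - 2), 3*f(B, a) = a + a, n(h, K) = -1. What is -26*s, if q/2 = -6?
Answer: -26*I*√10 ≈ -82.219*I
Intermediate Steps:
q = -12 (q = 2*(-6) = -12)
f(B, a) = 2*a/3 (f(B, a) = (a + a)/3 = (2*a)/3 = 2*a/3)
s = I*√10 (s = √((⅔)*(-12) - 2) = √(-8 - 2) = √(-10) = I*√10 ≈ 3.1623*I)
-26*s = -26*I*√10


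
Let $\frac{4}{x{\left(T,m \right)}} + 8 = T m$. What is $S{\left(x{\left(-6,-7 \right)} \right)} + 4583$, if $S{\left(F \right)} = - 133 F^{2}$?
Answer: $\frac{1323955}{289} \approx 4581.2$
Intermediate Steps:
$x{\left(T,m \right)} = \frac{4}{-8 + T m}$
$S{\left(x{\left(-6,-7 \right)} \right)} + 4583 = - 133 \left(\frac{4}{-8 - -42}\right)^{2} + 4583 = - 133 \left(\frac{4}{-8 + 42}\right)^{2} + 4583 = - 133 \left(\frac{4}{34}\right)^{2} + 4583 = - 133 \left(4 \cdot \frac{1}{34}\right)^{2} + 4583 = - 133 \left(\frac{2}{17}\right)^{2} + 4583 = \left(-133\right) \frac{4}{289} + 4583 = - \frac{532}{289} + 4583 = \frac{1323955}{289}$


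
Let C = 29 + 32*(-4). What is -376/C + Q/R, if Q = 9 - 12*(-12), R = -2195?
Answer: 810173/217305 ≈ 3.7283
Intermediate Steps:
Q = 153 (Q = 9 + 144 = 153)
C = -99 (C = 29 - 128 = -99)
-376/C + Q/R = -376/(-99) + 153/(-2195) = -376*(-1/99) + 153*(-1/2195) = 376/99 - 153/2195 = 810173/217305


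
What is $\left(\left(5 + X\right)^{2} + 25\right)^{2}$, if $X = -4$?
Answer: $676$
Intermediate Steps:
$\left(\left(5 + X\right)^{2} + 25\right)^{2} = \left(\left(5 - 4\right)^{2} + 25\right)^{2} = \left(1^{2} + 25\right)^{2} = \left(1 + 25\right)^{2} = 26^{2} = 676$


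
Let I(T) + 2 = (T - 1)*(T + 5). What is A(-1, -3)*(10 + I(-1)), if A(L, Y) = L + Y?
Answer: 0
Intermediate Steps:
I(T) = -2 + (-1 + T)*(5 + T) (I(T) = -2 + (T - 1)*(T + 5) = -2 + (-1 + T)*(5 + T))
A(-1, -3)*(10 + I(-1)) = (-1 - 3)*(10 + (-7 + (-1)² + 4*(-1))) = -4*(10 + (-7 + 1 - 4)) = -4*(10 - 10) = -4*0 = 0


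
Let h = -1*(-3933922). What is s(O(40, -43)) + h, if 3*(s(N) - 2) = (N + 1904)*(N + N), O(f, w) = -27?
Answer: 3900138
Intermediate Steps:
h = 3933922
s(N) = 2 + 2*N*(1904 + N)/3 (s(N) = 2 + ((N + 1904)*(N + N))/3 = 2 + ((1904 + N)*(2*N))/3 = 2 + (2*N*(1904 + N))/3 = 2 + 2*N*(1904 + N)/3)
s(O(40, -43)) + h = (2 + (2/3)*(-27)**2 + (3808/3)*(-27)) + 3933922 = (2 + (2/3)*729 - 34272) + 3933922 = (2 + 486 - 34272) + 3933922 = -33784 + 3933922 = 3900138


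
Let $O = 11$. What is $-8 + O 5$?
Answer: $47$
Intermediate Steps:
$-8 + O 5 = -8 + 11 \cdot 5 = -8 + 55 = 47$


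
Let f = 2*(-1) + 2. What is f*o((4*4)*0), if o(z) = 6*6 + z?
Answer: 0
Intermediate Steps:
o(z) = 36 + z
f = 0 (f = -2 + 2 = 0)
f*o((4*4)*0) = 0*(36 + (4*4)*0) = 0*(36 + 16*0) = 0*(36 + 0) = 0*36 = 0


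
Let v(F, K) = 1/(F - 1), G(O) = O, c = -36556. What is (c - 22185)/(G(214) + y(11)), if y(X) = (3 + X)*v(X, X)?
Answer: -293705/1077 ≈ -272.71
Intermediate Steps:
v(F, K) = 1/(-1 + F)
y(X) = (3 + X)/(-1 + X)
(c - 22185)/(G(214) + y(11)) = (-36556 - 22185)/(214 + (3 + 11)/(-1 + 11)) = -58741/(214 + 14/10) = -58741/(214 + (1/10)*14) = -58741/(214 + 7/5) = -58741/1077/5 = -58741*5/1077 = -293705/1077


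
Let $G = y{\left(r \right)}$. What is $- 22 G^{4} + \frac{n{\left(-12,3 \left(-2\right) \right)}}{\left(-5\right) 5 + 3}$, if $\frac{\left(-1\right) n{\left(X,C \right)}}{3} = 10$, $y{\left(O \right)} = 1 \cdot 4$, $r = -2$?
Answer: $- \frac{61937}{11} \approx -5630.6$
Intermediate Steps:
$y{\left(O \right)} = 4$
$n{\left(X,C \right)} = -30$ ($n{\left(X,C \right)} = \left(-3\right) 10 = -30$)
$G = 4$
$- 22 G^{4} + \frac{n{\left(-12,3 \left(-2\right) \right)}}{\left(-5\right) 5 + 3} = - 22 \cdot 4^{4} - \frac{30}{\left(-5\right) 5 + 3} = \left(-22\right) 256 - \frac{30}{-25 + 3} = -5632 - \frac{30}{-22} = -5632 - - \frac{15}{11} = -5632 + \frac{15}{11} = - \frac{61937}{11}$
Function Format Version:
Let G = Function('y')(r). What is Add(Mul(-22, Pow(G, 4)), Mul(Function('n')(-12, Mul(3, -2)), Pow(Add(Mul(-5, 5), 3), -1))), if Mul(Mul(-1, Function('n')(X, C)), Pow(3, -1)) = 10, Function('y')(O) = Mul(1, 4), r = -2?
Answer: Rational(-61937, 11) ≈ -5630.6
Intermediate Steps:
Function('y')(O) = 4
Function('n')(X, C) = -30 (Function('n')(X, C) = Mul(-3, 10) = -30)
G = 4
Add(Mul(-22, Pow(G, 4)), Mul(Function('n')(-12, Mul(3, -2)), Pow(Add(Mul(-5, 5), 3), -1))) = Add(Mul(-22, Pow(4, 4)), Mul(-30, Pow(Add(Mul(-5, 5), 3), -1))) = Add(Mul(-22, 256), Mul(-30, Pow(Add(-25, 3), -1))) = Add(-5632, Mul(-30, Pow(-22, -1))) = Add(-5632, Mul(-30, Rational(-1, 22))) = Add(-5632, Rational(15, 11)) = Rational(-61937, 11)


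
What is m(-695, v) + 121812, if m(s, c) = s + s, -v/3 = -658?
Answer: 120422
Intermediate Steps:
v = 1974 (v = -3*(-658) = 1974)
m(s, c) = 2*s
m(-695, v) + 121812 = 2*(-695) + 121812 = -1390 + 121812 = 120422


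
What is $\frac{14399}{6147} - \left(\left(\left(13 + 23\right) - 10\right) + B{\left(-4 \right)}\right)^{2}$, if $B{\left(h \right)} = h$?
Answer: $- \frac{2960749}{6147} \approx -481.66$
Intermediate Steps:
$\frac{14399}{6147} - \left(\left(\left(13 + 23\right) - 10\right) + B{\left(-4 \right)}\right)^{2} = \frac{14399}{6147} - \left(\left(\left(13 + 23\right) - 10\right) - 4\right)^{2} = 14399 \cdot \frac{1}{6147} - \left(\left(36 - 10\right) - 4\right)^{2} = \frac{14399}{6147} - \left(26 - 4\right)^{2} = \frac{14399}{6147} - 22^{2} = \frac{14399}{6147} - 484 = - \frac{2960749}{6147}$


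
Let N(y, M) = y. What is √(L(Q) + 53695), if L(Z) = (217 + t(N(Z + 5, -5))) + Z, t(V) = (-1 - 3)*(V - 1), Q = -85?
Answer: √54151 ≈ 232.70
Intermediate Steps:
t(V) = 4 - 4*V (t(V) = -4*(-1 + V) = 4 - 4*V)
L(Z) = 201 - 3*Z (L(Z) = (217 + (4 - 4*(Z + 5))) + Z = (217 + (4 - 4*(5 + Z))) + Z = (217 + (4 + (-20 - 4*Z))) + Z = (217 + (-16 - 4*Z)) + Z = (201 - 4*Z) + Z = 201 - 3*Z)
√(L(Q) + 53695) = √((201 - 3*(-85)) + 53695) = √((201 + 255) + 53695) = √(456 + 53695) = √54151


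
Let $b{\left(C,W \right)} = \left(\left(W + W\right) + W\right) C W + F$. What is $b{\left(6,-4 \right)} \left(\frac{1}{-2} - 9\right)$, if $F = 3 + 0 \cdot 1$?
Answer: $- \frac{5529}{2} \approx -2764.5$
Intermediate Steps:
$F = 3$ ($F = 3 + 0 = 3$)
$b{\left(C,W \right)} = 3 + 3 C W^{2}$ ($b{\left(C,W \right)} = \left(\left(W + W\right) + W\right) C W + 3 = \left(2 W + W\right) C W + 3 = 3 W C W + 3 = 3 C W W + 3 = 3 C W^{2} + 3 = 3 + 3 C W^{2}$)
$b{\left(6,-4 \right)} \left(\frac{1}{-2} - 9\right) = \left(3 + 3 \cdot 6 \left(-4\right)^{2}\right) \left(\frac{1}{-2} - 9\right) = \left(3 + 3 \cdot 6 \cdot 16\right) \left(- \frac{1}{2} - 9\right) = \left(3 + 288\right) \left(- \frac{19}{2}\right) = 291 \left(- \frac{19}{2}\right) = - \frac{5529}{2}$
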